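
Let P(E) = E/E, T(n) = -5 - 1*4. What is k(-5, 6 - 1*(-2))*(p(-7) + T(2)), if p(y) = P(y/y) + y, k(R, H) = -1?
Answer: 15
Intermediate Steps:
T(n) = -9 (T(n) = -5 - 4 = -9)
P(E) = 1
p(y) = 1 + y
k(-5, 6 - 1*(-2))*(p(-7) + T(2)) = -((1 - 7) - 9) = -(-6 - 9) = -1*(-15) = 15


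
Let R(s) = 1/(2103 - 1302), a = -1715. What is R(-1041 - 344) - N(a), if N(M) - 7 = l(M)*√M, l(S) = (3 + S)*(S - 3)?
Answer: -5606/801 - 20588512*I*√35 ≈ -6.9987 - 1.218e+8*I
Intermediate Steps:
l(S) = (-3 + S)*(3 + S) (l(S) = (3 + S)*(-3 + S) = (-3 + S)*(3 + S))
R(s) = 1/801
N(M) = 7 + √M*(-9 + M²) (N(M) = 7 + (-9 + M²)*√M = 7 + √M*(-9 + M²))
R(-1041 - 344) - N(a) = 1/801 - (7 + √(-1715)*(-9 + (-1715)²)) = 1/801 - (7 + (7*I*√35)*(-9 + 2941225)) = 1/801 - (7 + (7*I*√35)*2941216) = 1/801 - (7 + 20588512*I*√35) = 1/801 + (-7 - 20588512*I*√35) = -5606/801 - 20588512*I*√35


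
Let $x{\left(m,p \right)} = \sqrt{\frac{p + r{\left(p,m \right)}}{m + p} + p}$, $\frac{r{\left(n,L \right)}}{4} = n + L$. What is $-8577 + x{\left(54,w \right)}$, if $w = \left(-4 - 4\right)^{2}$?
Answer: $-8577 + \frac{2 \sqrt{59649}}{59} \approx -8568.7$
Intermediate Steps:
$r{\left(n,L \right)} = 4 L + 4 n$ ($r{\left(n,L \right)} = 4 \left(n + L\right) = 4 \left(L + n\right) = 4 L + 4 n$)
$w = 64$ ($w = \left(-8\right)^{2} = 64$)
$x{\left(m,p \right)} = \sqrt{p + \frac{4 m + 5 p}{m + p}}$ ($x{\left(m,p \right)} = \sqrt{\frac{p + \left(4 m + 4 p\right)}{m + p} + p} = \sqrt{\frac{4 m + 5 p}{m + p} + p} = \sqrt{p + \frac{4 m + 5 p}{m + p}}$)
$-8577 + x{\left(54,w \right)} = -8577 + \sqrt{\frac{4 \cdot 54 + 5 \cdot 64 + 64 \left(54 + 64\right)}{54 + 64}} = -8577 + \sqrt{\frac{216 + 320 + 64 \cdot 118}{118}} = -8577 + \sqrt{\frac{216 + 320 + 7552}{118}} = -8577 + \sqrt{\frac{1}{118} \cdot 8088} = -8577 + \sqrt{\frac{4044}{59}} = -8577 + \frac{2 \sqrt{59649}}{59}$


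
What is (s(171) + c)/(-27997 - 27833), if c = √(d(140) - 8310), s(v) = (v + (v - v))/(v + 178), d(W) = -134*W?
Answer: -57/6494890 - I*√27070/55830 ≈ -8.7761e-6 - 0.002947*I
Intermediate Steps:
s(v) = v/(178 + v) (s(v) = (v + 0)/(178 + v) = v/(178 + v))
c = I*√27070 (c = √(-134*140 - 8310) = √(-18760 - 8310) = √(-27070) = I*√27070 ≈ 164.53*I)
(s(171) + c)/(-27997 - 27833) = (171/(178 + 171) + I*√27070)/(-27997 - 27833) = (171/349 + I*√27070)/(-55830) = (171*(1/349) + I*√27070)*(-1/55830) = (171/349 + I*√27070)*(-1/55830) = -57/6494890 - I*√27070/55830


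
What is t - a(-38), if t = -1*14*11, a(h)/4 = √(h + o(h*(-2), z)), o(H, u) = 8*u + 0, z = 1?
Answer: -154 - 4*I*√30 ≈ -154.0 - 21.909*I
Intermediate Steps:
o(H, u) = 8*u
a(h) = 4*√(8 + h) (a(h) = 4*√(h + 8*1) = 4*√(h + 8) = 4*√(8 + h))
t = -154 (t = -14*11 = -154)
t - a(-38) = -154 - 4*√(8 - 38) = -154 - 4*√(-30) = -154 - 4*I*√30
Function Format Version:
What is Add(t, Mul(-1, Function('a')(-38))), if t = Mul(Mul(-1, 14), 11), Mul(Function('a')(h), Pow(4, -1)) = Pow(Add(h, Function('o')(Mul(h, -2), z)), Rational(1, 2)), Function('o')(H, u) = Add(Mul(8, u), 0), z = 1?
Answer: Add(-154, Mul(-4, I, Pow(30, Rational(1, 2)))) ≈ Add(-154.00, Mul(-21.909, I))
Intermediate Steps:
Function('o')(H, u) = Mul(8, u)
Function('a')(h) = Mul(4, Pow(Add(8, h), Rational(1, 2))) (Function('a')(h) = Mul(4, Pow(Add(h, Mul(8, 1)), Rational(1, 2))) = Mul(4, Pow(Add(h, 8), Rational(1, 2))) = Mul(4, Pow(Add(8, h), Rational(1, 2))))
t = -154 (t = Mul(-14, 11) = -154)
Add(t, Mul(-1, Function('a')(-38))) = Add(-154, Mul(-1, Mul(4, Pow(Add(8, -38), Rational(1, 2))))) = Add(-154, Mul(-1, Mul(4, Pow(-30, Rational(1, 2))))) = Add(-154, Mul(-1, Mul(4, Mul(I, Pow(30, Rational(1, 2)))))) = Add(-154, Mul(-1, Mul(4, I, Pow(30, Rational(1, 2))))) = Add(-154, Mul(-4, I, Pow(30, Rational(1, 2))))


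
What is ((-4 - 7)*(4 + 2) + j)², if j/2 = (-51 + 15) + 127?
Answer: 13456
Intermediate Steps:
j = 182 (j = 2*((-51 + 15) + 127) = 2*(-36 + 127) = 2*91 = 182)
((-4 - 7)*(4 + 2) + j)² = ((-4 - 7)*(4 + 2) + 182)² = (-11*6 + 182)² = (-66 + 182)² = 116² = 13456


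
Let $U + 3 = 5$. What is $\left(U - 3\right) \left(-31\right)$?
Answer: $31$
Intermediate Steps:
$U = 2$ ($U = -3 + 5 = 2$)
$\left(U - 3\right) \left(-31\right) = \left(2 - 3\right) \left(-31\right) = \left(-1\right) \left(-31\right) = 31$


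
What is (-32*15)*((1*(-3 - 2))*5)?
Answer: 12000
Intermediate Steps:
(-32*15)*((1*(-3 - 2))*5) = -480*1*(-5)*5 = -(-2400)*5 = -480*(-25) = 12000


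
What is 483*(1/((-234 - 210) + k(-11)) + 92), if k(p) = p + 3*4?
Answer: 19684665/443 ≈ 44435.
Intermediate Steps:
k(p) = 12 + p (k(p) = p + 12 = 12 + p)
483*(1/((-234 - 210) + k(-11)) + 92) = 483*(1/((-234 - 210) + (12 - 11)) + 92) = 483*(1/(-444 + 1) + 92) = 483*(1/(-443) + 92) = 483*(-1/443 + 92) = 483*(40755/443) = 19684665/443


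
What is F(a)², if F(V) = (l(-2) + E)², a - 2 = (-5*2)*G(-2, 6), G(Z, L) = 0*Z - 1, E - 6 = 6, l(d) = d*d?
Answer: 65536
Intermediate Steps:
l(d) = d²
E = 12 (E = 6 + 6 = 12)
G(Z, L) = -1 (G(Z, L) = 0 - 1 = -1)
a = 12 (a = 2 - 5*2*(-1) = 2 - 10*(-1) = 2 + 10 = 12)
F(V) = 256 (F(V) = ((-2)² + 12)² = (4 + 12)² = 16² = 256)
F(a)² = 256² = 65536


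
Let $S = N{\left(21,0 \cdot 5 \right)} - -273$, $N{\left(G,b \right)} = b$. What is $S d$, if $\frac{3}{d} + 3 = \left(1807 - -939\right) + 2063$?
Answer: $\frac{91}{534} \approx 0.17041$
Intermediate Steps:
$d = \frac{1}{1602}$ ($d = \frac{3}{-3 + \left(\left(1807 - -939\right) + 2063\right)} = \frac{3}{-3 + \left(\left(1807 + \left(-374 + 1313\right)\right) + 2063\right)} = \frac{3}{-3 + \left(\left(1807 + 939\right) + 2063\right)} = \frac{3}{-3 + \left(2746 + 2063\right)} = \frac{3}{-3 + 4809} = \frac{3}{4806} = 3 \cdot \frac{1}{4806} = \frac{1}{1602} \approx 0.00062422$)
$S = 273$ ($S = 0 \cdot 5 - -273 = 0 + 273 = 273$)
$S d = 273 \cdot \frac{1}{1602} = \frac{91}{534}$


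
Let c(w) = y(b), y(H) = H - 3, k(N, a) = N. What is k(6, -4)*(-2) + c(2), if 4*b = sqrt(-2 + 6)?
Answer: -29/2 ≈ -14.500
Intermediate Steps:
b = 1/2 (b = sqrt(-2 + 6)/4 = sqrt(4)/4 = (1/4)*2 = 1/2 ≈ 0.50000)
y(H) = -3 + H
c(w) = -5/2 (c(w) = -3 + 1/2 = -5/2)
k(6, -4)*(-2) + c(2) = 6*(-2) - 5/2 = -12 - 5/2 = -29/2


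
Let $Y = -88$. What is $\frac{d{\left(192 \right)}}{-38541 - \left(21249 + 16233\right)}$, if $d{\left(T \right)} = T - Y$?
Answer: $- \frac{280}{76023} \approx -0.0036831$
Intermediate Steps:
$d{\left(T \right)} = 88 + T$ ($d{\left(T \right)} = T - -88 = T + 88 = 88 + T$)
$\frac{d{\left(192 \right)}}{-38541 - \left(21249 + 16233\right)} = \frac{88 + 192}{-38541 - \left(21249 + 16233\right)} = \frac{280}{-38541 - 37482} = \frac{280}{-76023} = 280 \left(- \frac{1}{76023}\right) = - \frac{280}{76023}$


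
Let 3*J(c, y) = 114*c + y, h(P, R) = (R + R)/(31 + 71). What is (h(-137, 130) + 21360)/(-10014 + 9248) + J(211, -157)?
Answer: 51682874/6511 ≈ 7937.8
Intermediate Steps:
h(P, R) = R/51 (h(P, R) = (2*R)/102 = (2*R)*(1/102) = R/51)
J(c, y) = 38*c + y/3 (J(c, y) = (114*c + y)/3 = (y + 114*c)/3 = 38*c + y/3)
(h(-137, 130) + 21360)/(-10014 + 9248) + J(211, -157) = ((1/51)*130 + 21360)/(-10014 + 9248) + (38*211 + (⅓)*(-157)) = (130/51 + 21360)/(-766) + (8018 - 157/3) = (1089490/51)*(-1/766) + 23897/3 = -544745/19533 + 23897/3 = 51682874/6511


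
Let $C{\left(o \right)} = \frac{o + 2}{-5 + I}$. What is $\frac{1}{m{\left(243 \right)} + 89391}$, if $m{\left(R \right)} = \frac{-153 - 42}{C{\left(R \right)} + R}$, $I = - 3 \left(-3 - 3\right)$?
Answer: $\frac{3404}{304284429} \approx 1.1187 \cdot 10^{-5}$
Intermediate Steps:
$I = 18$ ($I = \left(-3\right) \left(-6\right) = 18$)
$C{\left(o \right)} = \frac{2}{13} + \frac{o}{13}$ ($C{\left(o \right)} = \frac{o + 2}{-5 + 18} = \frac{2 + o}{13} = \left(2 + o\right) \frac{1}{13} = \frac{2}{13} + \frac{o}{13}$)
$m{\left(R \right)} = - \frac{195}{\frac{2}{13} + \frac{14 R}{13}}$ ($m{\left(R \right)} = \frac{-153 - 42}{\left(\frac{2}{13} + \frac{R}{13}\right) + R} = - \frac{195}{\frac{2}{13} + \frac{14 R}{13}}$)
$\frac{1}{m{\left(243 \right)} + 89391} = \frac{1}{- \frac{2535}{2 + 14 \cdot 243} + 89391} = \frac{1}{- \frac{2535}{2 + 3402} + 89391} = \frac{1}{- \frac{2535}{3404} + 89391} = \frac{1}{\frac{304284429}{3404}} = \frac{3404}{304284429}$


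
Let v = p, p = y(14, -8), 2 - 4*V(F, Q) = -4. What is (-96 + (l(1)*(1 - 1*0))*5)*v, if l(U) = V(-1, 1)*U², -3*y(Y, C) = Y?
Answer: 413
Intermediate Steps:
y(Y, C) = -Y/3
V(F, Q) = 3/2 (V(F, Q) = ½ - ¼*(-4) = ½ + 1 = 3/2)
l(U) = 3*U²/2
p = -14/3 (p = -⅓*14 = -14/3 ≈ -4.6667)
v = -14/3 ≈ -4.6667
(-96 + (l(1)*(1 - 1*0))*5)*v = (-96 + (((3/2)*1²)*(1 - 1*0))*5)*(-14/3) = (-96 + (((3/2)*1)*(1 + 0))*5)*(-14/3) = (-96 + ((3/2)*1)*5)*(-14/3) = (-96 + (3/2)*5)*(-14/3) = (-96 + 15/2)*(-14/3) = -177/2*(-14/3) = 413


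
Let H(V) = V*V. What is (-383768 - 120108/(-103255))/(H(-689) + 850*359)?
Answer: -39625844732/80525580105 ≈ -0.49209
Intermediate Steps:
H(V) = V²
(-383768 - 120108/(-103255))/(H(-689) + 850*359) = (-383768 - 120108/(-103255))/((-689)² + 850*359) = (-383768 - 120108*(-1/103255))/(474721 + 305150) = (-383768 + 120108/103255)/779871 = -39625844732/103255*1/779871 = -39625844732/80525580105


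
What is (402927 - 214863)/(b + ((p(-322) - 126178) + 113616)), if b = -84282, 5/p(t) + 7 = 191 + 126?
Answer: -11659968/6004327 ≈ -1.9419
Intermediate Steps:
p(t) = 1/62 (p(t) = 5/(-7 + (191 + 126)) = 5/(-7 + 317) = 5/310 = 5*(1/310) = 1/62)
(402927 - 214863)/(b + ((p(-322) - 126178) + 113616)) = (402927 - 214863)/(-84282 + ((1/62 - 126178) + 113616)) = 188064/(-84282 + (-7823035/62 + 113616)) = 188064/(-84282 - 778843/62) = 188064/(-6004327/62) = 188064*(-62/6004327) = -11659968/6004327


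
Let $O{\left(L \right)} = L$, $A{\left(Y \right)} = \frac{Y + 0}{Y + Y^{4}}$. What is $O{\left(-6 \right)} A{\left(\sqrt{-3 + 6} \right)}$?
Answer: $\frac{3}{13} - \frac{9 \sqrt{3}}{13} \approx -0.96834$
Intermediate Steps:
$A{\left(Y \right)} = \frac{Y}{Y + Y^{4}}$
$O{\left(-6 \right)} A{\left(\sqrt{-3 + 6} \right)} = - \frac{6}{1 + \left(\sqrt{-3 + 6}\right)^{3}} = - \frac{6}{1 + \left(\sqrt{3}\right)^{3}} = - \frac{6}{1 + 3 \sqrt{3}}$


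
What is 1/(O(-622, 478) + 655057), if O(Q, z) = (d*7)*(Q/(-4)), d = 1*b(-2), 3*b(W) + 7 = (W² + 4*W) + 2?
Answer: 2/1303583 ≈ 1.5342e-6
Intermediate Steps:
b(W) = -5/3 + W²/3 + 4*W/3 (b(W) = -7/3 + ((W² + 4*W) + 2)/3 = -7/3 + (2 + W² + 4*W)/3 = -7/3 + (⅔ + W²/3 + 4*W/3) = -5/3 + W²/3 + 4*W/3)
d = -3 (d = 1*(-5/3 + (⅓)*(-2)² + (4/3)*(-2)) = 1*(-5/3 + (⅓)*4 - 8/3) = 1*(-5/3 + 4/3 - 8/3) = 1*(-3) = -3)
O(Q, z) = 21*Q/4 (O(Q, z) = (-3*7)*(Q/(-4)) = -21*Q*(-1)/4 = -(-21)*Q/4 = 21*Q/4)
1/(O(-622, 478) + 655057) = 1/((21/4)*(-622) + 655057) = 1/(-6531/2 + 655057) = 1/(1303583/2) = 2/1303583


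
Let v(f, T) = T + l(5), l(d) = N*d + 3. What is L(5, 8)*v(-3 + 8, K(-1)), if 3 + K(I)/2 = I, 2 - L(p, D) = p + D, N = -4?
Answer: 275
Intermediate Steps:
L(p, D) = 2 - D - p (L(p, D) = 2 - (p + D) = 2 - (D + p) = 2 + (-D - p) = 2 - D - p)
K(I) = -6 + 2*I
l(d) = 3 - 4*d (l(d) = -4*d + 3 = 3 - 4*d)
v(f, T) = -17 + T (v(f, T) = T + (3 - 4*5) = T + (3 - 20) = T - 17 = -17 + T)
L(5, 8)*v(-3 + 8, K(-1)) = (2 - 1*8 - 1*5)*(-17 + (-6 + 2*(-1))) = (2 - 8 - 5)*(-17 + (-6 - 2)) = -11*(-17 - 8) = -11*(-25) = 275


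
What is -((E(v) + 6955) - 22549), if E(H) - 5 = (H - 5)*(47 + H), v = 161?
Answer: -16859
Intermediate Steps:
E(H) = 5 + (-5 + H)*(47 + H) (E(H) = 5 + (H - 5)*(47 + H) = 5 + (-5 + H)*(47 + H))
-((E(v) + 6955) - 22549) = -(((-230 + 161² + 42*161) + 6955) - 22549) = -(((-230 + 25921 + 6762) + 6955) - 22549) = -((32453 + 6955) - 22549) = -(39408 - 22549) = -1*16859 = -16859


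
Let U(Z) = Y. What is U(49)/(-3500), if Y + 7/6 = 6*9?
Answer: -317/21000 ≈ -0.015095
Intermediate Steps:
Y = 317/6 (Y = -7/6 + 6*9 = -7/6 + 54 = 317/6 ≈ 52.833)
U(Z) = 317/6
U(49)/(-3500) = (317/6)/(-3500) = (317/6)*(-1/3500) = -317/21000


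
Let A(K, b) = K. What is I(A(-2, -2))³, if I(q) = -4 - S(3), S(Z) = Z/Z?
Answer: -125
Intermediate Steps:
S(Z) = 1
I(q) = -5 (I(q) = -4 - 1*1 = -4 - 1 = -5)
I(A(-2, -2))³ = (-5)³ = -125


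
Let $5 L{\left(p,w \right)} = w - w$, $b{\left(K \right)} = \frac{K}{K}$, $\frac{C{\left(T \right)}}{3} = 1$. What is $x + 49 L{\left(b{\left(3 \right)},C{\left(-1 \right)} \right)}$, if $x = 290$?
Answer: $290$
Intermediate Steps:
$C{\left(T \right)} = 3$ ($C{\left(T \right)} = 3 \cdot 1 = 3$)
$b{\left(K \right)} = 1$
$L{\left(p,w \right)} = 0$ ($L{\left(p,w \right)} = \frac{w - w}{5} = \frac{1}{5} \cdot 0 = 0$)
$x + 49 L{\left(b{\left(3 \right)},C{\left(-1 \right)} \right)} = 290 + 49 \cdot 0 = 290 + 0 = 290$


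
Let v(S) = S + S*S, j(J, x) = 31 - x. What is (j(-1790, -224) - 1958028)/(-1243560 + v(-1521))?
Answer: -652591/356120 ≈ -1.8325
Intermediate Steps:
v(S) = S + S²
(j(-1790, -224) - 1958028)/(-1243560 + v(-1521)) = ((31 - 1*(-224)) - 1958028)/(-1243560 - 1521*(1 - 1521)) = ((31 + 224) - 1958028)/(-1243560 - 1521*(-1520)) = (255 - 1958028)/(-1243560 + 2311920) = -1957773/1068360 = -1957773*1/1068360 = -652591/356120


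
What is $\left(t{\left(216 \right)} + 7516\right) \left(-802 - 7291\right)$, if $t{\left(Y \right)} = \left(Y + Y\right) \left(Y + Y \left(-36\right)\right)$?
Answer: $26370263572$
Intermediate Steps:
$t{\left(Y \right)} = - 70 Y^{2}$ ($t{\left(Y \right)} = 2 Y \left(Y - 36 Y\right) = 2 Y \left(- 35 Y\right) = - 70 Y^{2}$)
$\left(t{\left(216 \right)} + 7516\right) \left(-802 - 7291\right) = \left(- 70 \cdot 216^{2} + 7516\right) \left(-802 - 7291\right) = \left(\left(-70\right) 46656 + 7516\right) \left(-8093\right) = \left(-3265920 + 7516\right) \left(-8093\right) = \left(-3258404\right) \left(-8093\right) = 26370263572$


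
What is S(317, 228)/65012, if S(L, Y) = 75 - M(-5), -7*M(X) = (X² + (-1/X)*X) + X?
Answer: 136/113771 ≈ 0.0011954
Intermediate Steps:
M(X) = ⅐ - X/7 - X²/7 (M(X) = -((X² + (-1/X)*X) + X)/7 = -((X² - 1) + X)/7 = -((-1 + X²) + X)/7 = -(-1 + X + X²)/7 = ⅐ - X/7 - X²/7)
S(L, Y) = 544/7 (S(L, Y) = 75 - (⅐ - ⅐*(-5) - ⅐*(-5)²) = 75 - (⅐ + 5/7 - ⅐*25) = 75 - (⅐ + 5/7 - 25/7) = 75 - 1*(-19/7) = 75 + 19/7 = 544/7)
S(317, 228)/65012 = (544/7)/65012 = (544/7)*(1/65012) = 136/113771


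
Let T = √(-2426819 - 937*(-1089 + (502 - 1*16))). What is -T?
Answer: -4*I*√116363 ≈ -1364.5*I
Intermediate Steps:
T = 4*I*√116363 (T = √(-2426819 - 937*(-1089 + (502 - 16))) = √(-2426819 - 937*(-1089 + 486)) = √(-2426819 - 937*(-603)) = √(-2426819 + 565011) = √(-1861808) = 4*I*√116363 ≈ 1364.5*I)
-T = -4*I*√116363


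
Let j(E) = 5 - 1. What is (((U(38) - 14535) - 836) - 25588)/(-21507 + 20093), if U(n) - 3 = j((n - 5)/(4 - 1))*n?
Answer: 202/7 ≈ 28.857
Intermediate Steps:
j(E) = 4
U(n) = 3 + 4*n
(((U(38) - 14535) - 836) - 25588)/(-21507 + 20093) = ((((3 + 4*38) - 14535) - 836) - 25588)/(-21507 + 20093) = ((((3 + 152) - 14535) - 836) - 25588)/(-1414) = (((155 - 14535) - 836) - 25588)*(-1/1414) = ((-14380 - 836) - 25588)*(-1/1414) = (-15216 - 25588)*(-1/1414) = -40804*(-1/1414) = 202/7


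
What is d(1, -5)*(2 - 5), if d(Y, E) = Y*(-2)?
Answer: 6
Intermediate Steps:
d(Y, E) = -2*Y
d(1, -5)*(2 - 5) = (-2*1)*(2 - 5) = -2*(-3) = 6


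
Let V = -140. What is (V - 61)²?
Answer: 40401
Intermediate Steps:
(V - 61)² = (-140 - 61)² = (-201)² = 40401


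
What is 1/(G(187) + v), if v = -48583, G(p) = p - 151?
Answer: -1/48547 ≈ -2.0599e-5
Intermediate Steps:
G(p) = -151 + p
1/(G(187) + v) = 1/((-151 + 187) - 48583) = 1/(36 - 48583) = 1/(-48547) = -1/48547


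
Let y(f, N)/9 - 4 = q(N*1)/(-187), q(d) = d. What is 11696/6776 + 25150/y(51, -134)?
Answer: 285363479/480249 ≈ 594.20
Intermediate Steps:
y(f, N) = 36 - 9*N/187 (y(f, N) = 36 + 9*((N*1)/(-187)) = 36 + 9*(N*(-1/187)) = 36 + 9*(-N/187) = 36 - 9*N/187)
11696/6776 + 25150/y(51, -134) = 11696/6776 + 25150/(36 - 9/187*(-134)) = 11696*(1/6776) + 25150/(36 + 1206/187) = 1462/847 + 25150/(7938/187) = 1462/847 + 25150*(187/7938) = 1462/847 + 2351525/3969 = 285363479/480249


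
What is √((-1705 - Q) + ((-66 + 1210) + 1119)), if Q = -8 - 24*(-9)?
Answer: 5*√14 ≈ 18.708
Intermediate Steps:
Q = 208 (Q = -8 + 216 = 208)
√((-1705 - Q) + ((-66 + 1210) + 1119)) = √((-1705 - 1*208) + ((-66 + 1210) + 1119)) = √((-1705 - 208) + (1144 + 1119)) = √(-1913 + 2263) = √350 = 5*√14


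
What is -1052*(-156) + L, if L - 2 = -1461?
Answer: 162653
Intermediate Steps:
L = -1459 (L = 2 - 1461 = -1459)
-1052*(-156) + L = -1052*(-156) - 1459 = 164112 - 1459 = 162653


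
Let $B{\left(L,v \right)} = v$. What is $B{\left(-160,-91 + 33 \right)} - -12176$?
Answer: $12118$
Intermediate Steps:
$B{\left(-160,-91 + 33 \right)} - -12176 = \left(-91 + 33\right) - -12176 = -58 + 12176 = 12118$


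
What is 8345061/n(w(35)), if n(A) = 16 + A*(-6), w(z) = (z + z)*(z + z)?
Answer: -8345061/29384 ≈ -284.00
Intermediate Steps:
w(z) = 4*z**2 (w(z) = (2*z)*(2*z) = 4*z**2)
n(A) = 16 - 6*A
8345061/n(w(35)) = 8345061/(16 - 24*35**2) = 8345061/(16 - 24*1225) = 8345061/(16 - 6*4900) = 8345061/(16 - 29400) = 8345061/(-29384) = 8345061*(-1/29384) = -8345061/29384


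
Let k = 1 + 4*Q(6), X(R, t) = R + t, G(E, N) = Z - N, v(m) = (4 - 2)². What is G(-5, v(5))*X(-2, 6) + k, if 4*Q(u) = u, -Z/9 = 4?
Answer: -153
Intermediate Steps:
v(m) = 4 (v(m) = 2² = 4)
Z = -36 (Z = -9*4 = -36)
G(E, N) = -36 - N
Q(u) = u/4
k = 7 (k = 1 + 4*((¼)*6) = 1 + 4*(3/2) = 1 + 6 = 7)
G(-5, v(5))*X(-2, 6) + k = (-36 - 1*4)*(-2 + 6) + 7 = (-36 - 4)*4 + 7 = -40*4 + 7 = -160 + 7 = -153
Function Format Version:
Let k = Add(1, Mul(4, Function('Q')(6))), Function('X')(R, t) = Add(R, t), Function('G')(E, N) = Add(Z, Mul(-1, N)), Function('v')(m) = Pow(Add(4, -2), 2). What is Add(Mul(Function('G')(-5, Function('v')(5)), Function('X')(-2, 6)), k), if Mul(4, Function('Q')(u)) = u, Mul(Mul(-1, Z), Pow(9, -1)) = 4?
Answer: -153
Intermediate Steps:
Function('v')(m) = 4 (Function('v')(m) = Pow(2, 2) = 4)
Z = -36 (Z = Mul(-9, 4) = -36)
Function('G')(E, N) = Add(-36, Mul(-1, N))
Function('Q')(u) = Mul(Rational(1, 4), u)
k = 7 (k = Add(1, Mul(4, Mul(Rational(1, 4), 6))) = Add(1, Mul(4, Rational(3, 2))) = Add(1, 6) = 7)
Add(Mul(Function('G')(-5, Function('v')(5)), Function('X')(-2, 6)), k) = Add(Mul(Add(-36, Mul(-1, 4)), Add(-2, 6)), 7) = Add(Mul(Add(-36, -4), 4), 7) = Add(Mul(-40, 4), 7) = Add(-160, 7) = -153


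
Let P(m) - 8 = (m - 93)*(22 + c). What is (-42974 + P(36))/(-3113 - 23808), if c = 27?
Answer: 45759/26921 ≈ 1.6998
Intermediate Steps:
P(m) = -4549 + 49*m (P(m) = 8 + (m - 93)*(22 + 27) = 8 + (-93 + m)*49 = 8 + (-4557 + 49*m) = -4549 + 49*m)
(-42974 + P(36))/(-3113 - 23808) = (-42974 + (-4549 + 49*36))/(-3113 - 23808) = (-42974 + (-4549 + 1764))/(-26921) = (-42974 - 2785)*(-1/26921) = -45759*(-1/26921) = 45759/26921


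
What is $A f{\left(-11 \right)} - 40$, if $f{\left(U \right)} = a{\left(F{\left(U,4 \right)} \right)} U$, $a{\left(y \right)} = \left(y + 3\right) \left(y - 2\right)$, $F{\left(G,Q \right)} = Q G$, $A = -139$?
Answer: $2883654$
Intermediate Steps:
$F{\left(G,Q \right)} = G Q$
$a{\left(y \right)} = \left(-2 + y\right) \left(3 + y\right)$ ($a{\left(y \right)} = \left(3 + y\right) \left(-2 + y\right) = \left(-2 + y\right) \left(3 + y\right)$)
$f{\left(U \right)} = U \left(-6 + 4 U + 16 U^{2}\right)$ ($f{\left(U \right)} = \left(-6 + U 4 + \left(U 4\right)^{2}\right) U = \left(-6 + 4 U + \left(4 U\right)^{2}\right) U = \left(-6 + 4 U + 16 U^{2}\right) U = U \left(-6 + 4 U + 16 U^{2}\right)$)
$A f{\left(-11 \right)} - 40 = - 139 \cdot 2 \left(-11\right) \left(-3 + 2 \left(-11\right) + 8 \left(-11\right)^{2}\right) - 40 = - 139 \cdot 2 \left(-11\right) \left(-3 - 22 + 8 \cdot 121\right) - 40 = - 139 \cdot 2 \left(-11\right) \left(-3 - 22 + 968\right) - 40 = - 139 \cdot 2 \left(-11\right) 943 - 40 = \left(-139\right) \left(-20746\right) - 40 = 2883694 - 40 = 2883654$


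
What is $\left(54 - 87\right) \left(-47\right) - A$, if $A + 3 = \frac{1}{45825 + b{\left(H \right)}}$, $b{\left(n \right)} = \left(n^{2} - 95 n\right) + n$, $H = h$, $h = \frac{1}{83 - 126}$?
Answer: $\frac{131677361423}{84734468} \approx 1554.0$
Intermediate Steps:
$h = - \frac{1}{43}$ ($h = \frac{1}{-43} = - \frac{1}{43} \approx -0.023256$)
$H = - \frac{1}{43} \approx -0.023256$
$b{\left(n \right)} = n^{2} - 94 n$
$A = - \frac{254201555}{84734468}$ ($A = -3 + \frac{1}{45825 - \frac{-94 - \frac{1}{43}}{43}} = -3 + \frac{1}{45825 - - \frac{4043}{1849}} = -3 + \frac{1}{45825 + \frac{4043}{1849}} = -3 + \frac{1}{\frac{84734468}{1849}} = -3 + \frac{1849}{84734468} = - \frac{254201555}{84734468} \approx -3.0$)
$\left(54 - 87\right) \left(-47\right) - A = \left(54 - 87\right) \left(-47\right) - - \frac{254201555}{84734468} = \left(-33\right) \left(-47\right) + \frac{254201555}{84734468} = 1551 + \frac{254201555}{84734468} = \frac{131677361423}{84734468}$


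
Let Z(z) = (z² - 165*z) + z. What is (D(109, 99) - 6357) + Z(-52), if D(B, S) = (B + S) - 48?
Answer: 5035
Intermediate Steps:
Z(z) = z² - 164*z
D(B, S) = -48 + B + S
(D(109, 99) - 6357) + Z(-52) = ((-48 + 109 + 99) - 6357) - 52*(-164 - 52) = (160 - 6357) - 52*(-216) = -6197 + 11232 = 5035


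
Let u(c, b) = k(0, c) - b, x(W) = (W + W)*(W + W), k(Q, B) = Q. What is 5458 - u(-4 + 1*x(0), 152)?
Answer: 5610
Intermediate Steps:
x(W) = 4*W**2 (x(W) = (2*W)*(2*W) = 4*W**2)
u(c, b) = -b (u(c, b) = 0 - b = -b)
5458 - u(-4 + 1*x(0), 152) = 5458 - (-1)*152 = 5458 - 1*(-152) = 5458 + 152 = 5610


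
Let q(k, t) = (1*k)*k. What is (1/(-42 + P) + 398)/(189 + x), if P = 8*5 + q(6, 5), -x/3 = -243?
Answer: 4511/10404 ≈ 0.43358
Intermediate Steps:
x = 729 (x = -3*(-243) = 729)
q(k, t) = k² (q(k, t) = k*k = k²)
P = 76 (P = 8*5 + 6² = 40 + 36 = 76)
(1/(-42 + P) + 398)/(189 + x) = (1/(-42 + 76) + 398)/(189 + 729) = (1/34 + 398)/918 = (1/34 + 398)*(1/918) = (13533/34)*(1/918) = 4511/10404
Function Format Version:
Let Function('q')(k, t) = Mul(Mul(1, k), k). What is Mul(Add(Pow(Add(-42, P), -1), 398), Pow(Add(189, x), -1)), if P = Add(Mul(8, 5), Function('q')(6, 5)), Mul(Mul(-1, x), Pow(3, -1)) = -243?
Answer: Rational(4511, 10404) ≈ 0.43358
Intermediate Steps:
x = 729 (x = Mul(-3, -243) = 729)
Function('q')(k, t) = Pow(k, 2) (Function('q')(k, t) = Mul(k, k) = Pow(k, 2))
P = 76 (P = Add(Mul(8, 5), Pow(6, 2)) = Add(40, 36) = 76)
Mul(Add(Pow(Add(-42, P), -1), 398), Pow(Add(189, x), -1)) = Mul(Add(Pow(Add(-42, 76), -1), 398), Pow(Add(189, 729), -1)) = Mul(Add(Pow(34, -1), 398), Pow(918, -1)) = Mul(Add(Rational(1, 34), 398), Rational(1, 918)) = Mul(Rational(13533, 34), Rational(1, 918)) = Rational(4511, 10404)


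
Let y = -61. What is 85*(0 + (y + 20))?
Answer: -3485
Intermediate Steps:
85*(0 + (y + 20)) = 85*(0 + (-61 + 20)) = 85*(0 - 41) = 85*(-41) = -3485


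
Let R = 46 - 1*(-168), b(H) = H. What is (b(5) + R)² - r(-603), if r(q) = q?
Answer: 48564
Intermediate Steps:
R = 214 (R = 46 + 168 = 214)
(b(5) + R)² - r(-603) = (5 + 214)² - 1*(-603) = 219² + 603 = 47961 + 603 = 48564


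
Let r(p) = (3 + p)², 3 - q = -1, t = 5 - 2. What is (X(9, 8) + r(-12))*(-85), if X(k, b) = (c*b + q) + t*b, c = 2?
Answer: -10625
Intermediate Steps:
t = 3
q = 4 (q = 3 - 1*(-1) = 3 + 1 = 4)
X(k, b) = 4 + 5*b (X(k, b) = (2*b + 4) + 3*b = (4 + 2*b) + 3*b = 4 + 5*b)
(X(9, 8) + r(-12))*(-85) = ((4 + 5*8) + (3 - 12)²)*(-85) = ((4 + 40) + (-9)²)*(-85) = (44 + 81)*(-85) = 125*(-85) = -10625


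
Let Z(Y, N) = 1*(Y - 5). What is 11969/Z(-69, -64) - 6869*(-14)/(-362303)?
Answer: -4343520891/26810422 ≈ -162.01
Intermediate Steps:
Z(Y, N) = -5 + Y (Z(Y, N) = 1*(-5 + Y) = -5 + Y)
11969/Z(-69, -64) - 6869*(-14)/(-362303) = 11969/(-5 - 69) - 6869*(-14)/(-362303) = 11969/(-74) + 96166*(-1/362303) = 11969*(-1/74) - 96166/362303 = -11969/74 - 96166/362303 = -4343520891/26810422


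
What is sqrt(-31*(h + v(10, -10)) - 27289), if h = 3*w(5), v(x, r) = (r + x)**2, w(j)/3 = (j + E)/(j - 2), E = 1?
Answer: I*sqrt(27847) ≈ 166.87*I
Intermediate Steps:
w(j) = 3*(1 + j)/(-2 + j) (w(j) = 3*((j + 1)/(j - 2)) = 3*((1 + j)/(-2 + j)) = 3*(1 + j)/(-2 + j))
h = 18 (h = 3*(3*(1 + 5)/(-2 + 5)) = 3*(3*6/3) = 3*(3*(1/3)*6) = 3*6 = 18)
sqrt(-31*(h + v(10, -10)) - 27289) = sqrt(-31*(18 + (-10 + 10)**2) - 27289) = sqrt(-31*(18 + 0**2) - 27289) = sqrt(-31*(18 + 0) - 27289) = sqrt(-31*18 - 27289) = sqrt(-558 - 27289) = sqrt(-27847) = I*sqrt(27847)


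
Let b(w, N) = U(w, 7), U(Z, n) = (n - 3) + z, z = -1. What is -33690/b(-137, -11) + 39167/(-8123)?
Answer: -91260457/8123 ≈ -11235.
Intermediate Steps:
U(Z, n) = -4 + n (U(Z, n) = (n - 3) - 1 = (-3 + n) - 1 = -4 + n)
b(w, N) = 3 (b(w, N) = -4 + 7 = 3)
-33690/b(-137, -11) + 39167/(-8123) = -33690/3 + 39167/(-8123) = -33690*⅓ + 39167*(-1/8123) = -11230 - 39167/8123 = -91260457/8123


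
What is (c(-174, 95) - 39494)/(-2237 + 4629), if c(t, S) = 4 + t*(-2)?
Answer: -19571/1196 ≈ -16.364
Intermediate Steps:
c(t, S) = 4 - 2*t
(c(-174, 95) - 39494)/(-2237 + 4629) = ((4 - 2*(-174)) - 39494)/(-2237 + 4629) = ((4 + 348) - 39494)/2392 = (352 - 39494)*(1/2392) = -39142*1/2392 = -19571/1196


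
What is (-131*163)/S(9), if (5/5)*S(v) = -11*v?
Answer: 21353/99 ≈ 215.69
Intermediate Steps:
S(v) = -11*v
(-131*163)/S(9) = (-131*163)/((-11*9)) = -21353/(-99) = -21353*(-1/99) = 21353/99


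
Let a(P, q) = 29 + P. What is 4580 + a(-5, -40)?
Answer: 4604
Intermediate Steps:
4580 + a(-5, -40) = 4580 + (29 - 5) = 4580 + 24 = 4604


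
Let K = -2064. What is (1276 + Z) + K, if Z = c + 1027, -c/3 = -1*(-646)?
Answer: -1699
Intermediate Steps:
c = -1938 (c = -(-3)*(-646) = -3*646 = -1938)
Z = -911 (Z = -1938 + 1027 = -911)
(1276 + Z) + K = (1276 - 911) - 2064 = 365 - 2064 = -1699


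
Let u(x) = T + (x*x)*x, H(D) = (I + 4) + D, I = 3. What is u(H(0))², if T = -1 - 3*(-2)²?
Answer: 108900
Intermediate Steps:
H(D) = 7 + D (H(D) = (3 + 4) + D = 7 + D)
T = -13 (T = -1 - 3*4 = -1 - 1*12 = -1 - 12 = -13)
u(x) = -13 + x³ (u(x) = -13 + (x*x)*x = -13 + x²*x = -13 + x³)
u(H(0))² = (-13 + (7 + 0)³)² = (-13 + 7³)² = (-13 + 343)² = 330² = 108900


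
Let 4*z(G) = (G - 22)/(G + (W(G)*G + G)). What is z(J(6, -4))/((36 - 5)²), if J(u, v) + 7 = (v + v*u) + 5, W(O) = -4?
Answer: -13/57660 ≈ -0.00022546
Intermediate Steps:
J(u, v) = -2 + v + u*v (J(u, v) = -7 + ((v + v*u) + 5) = -7 + ((v + u*v) + 5) = -7 + (5 + v + u*v) = -2 + v + u*v)
z(G) = -(-22 + G)/(8*G) (z(G) = ((G - 22)/(G + (-4*G + G)))/4 = ((-22 + G)/(G - 3*G))/4 = ((-22 + G)/((-2*G)))/4 = ((-22 + G)*(-1/(2*G)))/4 = (-(-22 + G)/(2*G))/4 = -(-22 + G)/(8*G))
z(J(6, -4))/((36 - 5)²) = ((22 - (-2 - 4 + 6*(-4)))/(8*(-2 - 4 + 6*(-4))))/((36 - 5)²) = ((22 - (-2 - 4 - 24))/(8*(-2 - 4 - 24)))/(31²) = ((⅛)*(22 - 1*(-30))/(-30))/961 = ((⅛)*(-1/30)*(22 + 30))*(1/961) = ((⅛)*(-1/30)*52)*(1/961) = -13/60*1/961 = -13/57660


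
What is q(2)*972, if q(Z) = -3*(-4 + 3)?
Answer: 2916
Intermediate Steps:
q(Z) = 3 (q(Z) = -3*(-1) = 3)
q(2)*972 = 3*972 = 2916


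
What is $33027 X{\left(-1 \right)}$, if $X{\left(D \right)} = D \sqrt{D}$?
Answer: $- 33027 i \approx - 33027.0 i$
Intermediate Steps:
$X{\left(D \right)} = D^{\frac{3}{2}}$
$33027 X{\left(-1 \right)} = 33027 \left(-1\right)^{\frac{3}{2}} = 33027 \left(- i\right) = - 33027 i$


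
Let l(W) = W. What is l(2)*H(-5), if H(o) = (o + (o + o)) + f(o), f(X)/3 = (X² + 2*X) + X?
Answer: 30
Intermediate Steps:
f(X) = 3*X² + 9*X (f(X) = 3*((X² + 2*X) + X) = 3*(X² + 3*X) = 3*X² + 9*X)
H(o) = 3*o + 3*o*(3 + o) (H(o) = (o + (o + o)) + 3*o*(3 + o) = (o + 2*o) + 3*o*(3 + o) = 3*o + 3*o*(3 + o))
l(2)*H(-5) = 2*(3*(-5)*(4 - 5)) = 2*(3*(-5)*(-1)) = 2*15 = 30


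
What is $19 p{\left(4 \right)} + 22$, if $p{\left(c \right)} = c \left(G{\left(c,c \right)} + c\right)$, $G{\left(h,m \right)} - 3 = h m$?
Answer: $1770$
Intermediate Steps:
$G{\left(h,m \right)} = 3 + h m$
$p{\left(c \right)} = c \left(3 + c + c^{2}\right)$ ($p{\left(c \right)} = c \left(\left(3 + c c\right) + c\right) = c \left(\left(3 + c^{2}\right) + c\right) = c \left(3 + c + c^{2}\right)$)
$19 p{\left(4 \right)} + 22 = 19 \cdot 4 \left(3 + 4 + 4^{2}\right) + 22 = 19 \cdot 4 \left(3 + 4 + 16\right) + 22 = 19 \cdot 4 \cdot 23 + 22 = 19 \cdot 92 + 22 = 1748 + 22 = 1770$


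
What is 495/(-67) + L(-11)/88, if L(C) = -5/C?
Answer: -478825/64856 ≈ -7.3829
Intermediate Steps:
495/(-67) + L(-11)/88 = 495/(-67) - 5/(-11)/88 = 495*(-1/67) - 5*(-1/11)*(1/88) = -495/67 + (5/11)*(1/88) = -495/67 + 5/968 = -478825/64856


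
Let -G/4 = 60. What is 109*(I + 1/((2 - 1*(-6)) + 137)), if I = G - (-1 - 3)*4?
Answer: -3540211/145 ≈ -24415.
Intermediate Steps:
G = -240 (G = -4*60 = -240)
I = -224 (I = -240 - (-1 - 3)*4 = -240 - (-4)*4 = -240 - 1*(-16) = -240 + 16 = -224)
109*(I + 1/((2 - 1*(-6)) + 137)) = 109*(-224 + 1/((2 - 1*(-6)) + 137)) = 109*(-224 + 1/((2 + 6) + 137)) = 109*(-224 + 1/(8 + 137)) = 109*(-224 + 1/145) = 109*(-32479/145) = -3540211/145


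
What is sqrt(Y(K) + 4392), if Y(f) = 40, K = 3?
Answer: 4*sqrt(277) ≈ 66.573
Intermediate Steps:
sqrt(Y(K) + 4392) = sqrt(40 + 4392) = sqrt(4432) = 4*sqrt(277)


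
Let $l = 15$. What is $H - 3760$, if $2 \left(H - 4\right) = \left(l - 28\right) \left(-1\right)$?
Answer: $- \frac{7499}{2} \approx -3749.5$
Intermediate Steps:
$H = \frac{21}{2}$ ($H = 4 + \frac{\left(15 - 28\right) \left(-1\right)}{2} = 4 + \frac{\left(-13\right) \left(-1\right)}{2} = 4 + \frac{1}{2} \cdot 13 = 4 + \frac{13}{2} = \frac{21}{2} \approx 10.5$)
$H - 3760 = \frac{21}{2} - 3760 = - \frac{7499}{2}$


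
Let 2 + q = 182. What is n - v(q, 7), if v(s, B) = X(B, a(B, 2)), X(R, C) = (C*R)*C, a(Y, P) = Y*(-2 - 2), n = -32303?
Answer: -37791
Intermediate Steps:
q = 180 (q = -2 + 182 = 180)
a(Y, P) = -4*Y (a(Y, P) = Y*(-4) = -4*Y)
X(R, C) = R*C²
v(s, B) = 16*B³ (v(s, B) = B*(-4*B)² = B*(16*B²) = 16*B³)
n - v(q, 7) = -32303 - 16*7³ = -32303 - 16*343 = -32303 - 1*5488 = -32303 - 5488 = -37791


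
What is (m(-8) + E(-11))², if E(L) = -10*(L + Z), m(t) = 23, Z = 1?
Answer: 15129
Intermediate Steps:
E(L) = -10 - 10*L (E(L) = -10*(L + 1) = -10*(1 + L) = -10 - 10*L)
(m(-8) + E(-11))² = (23 + (-10 - 10*(-11)))² = (23 + (-10 + 110))² = (23 + 100)² = 123² = 15129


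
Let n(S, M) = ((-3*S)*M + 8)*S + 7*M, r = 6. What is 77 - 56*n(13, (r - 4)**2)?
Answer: 106253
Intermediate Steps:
n(S, M) = 7*M + S*(8 - 3*M*S) (n(S, M) = (-3*M*S + 8)*S + 7*M = (8 - 3*M*S)*S + 7*M = S*(8 - 3*M*S) + 7*M = 7*M + S*(8 - 3*M*S))
77 - 56*n(13, (r - 4)**2) = 77 - 56*(7*(6 - 4)**2 + 8*13 - 3*(6 - 4)**2*13**2) = 77 - 56*(7*2**2 + 104 - 3*2**2*169) = 77 - 56*(7*4 + 104 - 3*4*169) = 77 - 56*(28 + 104 - 2028) = 77 - 56*(-1896) = 77 + 106176 = 106253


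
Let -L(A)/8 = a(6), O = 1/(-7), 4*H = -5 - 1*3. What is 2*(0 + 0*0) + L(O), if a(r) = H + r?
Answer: -32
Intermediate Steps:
H = -2 (H = (-5 - 1*3)/4 = (-5 - 3)/4 = (¼)*(-8) = -2)
a(r) = -2 + r
O = -⅐ ≈ -0.14286
L(A) = -32 (L(A) = -8*(-2 + 6) = -8*4 = -32)
2*(0 + 0*0) + L(O) = 2*(0 + 0*0) - 32 = 2*(0 + 0) - 32 = 2*0 - 32 = 0 - 32 = -32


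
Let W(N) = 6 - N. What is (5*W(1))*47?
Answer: 1175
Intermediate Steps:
(5*W(1))*47 = (5*(6 - 1*1))*47 = (5*(6 - 1))*47 = (5*5)*47 = 25*47 = 1175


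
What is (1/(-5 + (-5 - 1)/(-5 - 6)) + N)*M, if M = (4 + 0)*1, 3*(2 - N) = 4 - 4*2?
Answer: 1828/147 ≈ 12.435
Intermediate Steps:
N = 10/3 (N = 2 - (4 - 4*2)/3 = 2 - (4 - 8)/3 = 2 - ⅓*(-4) = 2 + 4/3 = 10/3 ≈ 3.3333)
M = 4 (M = 4*1 = 4)
(1/(-5 + (-5 - 1)/(-5 - 6)) + N)*M = (1/(-5 + (-5 - 1)/(-5 - 6)) + 10/3)*4 = (1/(-5 - 6/(-11)) + 10/3)*4 = (1/(-5 - 6*(-1/11)) + 10/3)*4 = (1/(-5 + 6/11) + 10/3)*4 = (1/(-49/11) + 10/3)*4 = (-11/49 + 10/3)*4 = (457/147)*4 = 1828/147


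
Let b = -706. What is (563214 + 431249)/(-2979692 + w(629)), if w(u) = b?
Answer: -994463/2980398 ≈ -0.33367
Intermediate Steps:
w(u) = -706
(563214 + 431249)/(-2979692 + w(629)) = (563214 + 431249)/(-2979692 - 706) = 994463/(-2980398) = 994463*(-1/2980398) = -994463/2980398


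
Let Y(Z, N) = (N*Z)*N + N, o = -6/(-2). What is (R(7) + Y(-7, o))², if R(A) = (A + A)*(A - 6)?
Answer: 2116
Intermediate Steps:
o = 3 (o = -6*(-½) = 3)
Y(Z, N) = N + Z*N² (Y(Z, N) = Z*N² + N = N + Z*N²)
R(A) = 2*A*(-6 + A) (R(A) = (2*A)*(-6 + A) = 2*A*(-6 + A))
(R(7) + Y(-7, o))² = (2*7*(-6 + 7) + 3*(1 + 3*(-7)))² = (2*7*1 + 3*(1 - 21))² = (14 + 3*(-20))² = (14 - 60)² = (-46)² = 2116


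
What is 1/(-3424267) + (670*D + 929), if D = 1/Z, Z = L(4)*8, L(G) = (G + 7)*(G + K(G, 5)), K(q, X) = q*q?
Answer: 50919161571/54788272 ≈ 929.38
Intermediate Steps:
K(q, X) = q²
L(G) = (7 + G)*(G + G²) (L(G) = (G + 7)*(G + G²) = (7 + G)*(G + G²))
Z = 1760 (Z = (4*(7 + 4² + 8*4))*8 = (4*(7 + 16 + 32))*8 = (4*55)*8 = 220*8 = 1760)
D = 1/1760 ≈ 0.00056818
1/(-3424267) + (670*D + 929) = 1/(-3424267) + (670*(1/1760) + 929) = -1/3424267 + (67/176 + 929) = -1/3424267 + 163571/176 = 50919161571/54788272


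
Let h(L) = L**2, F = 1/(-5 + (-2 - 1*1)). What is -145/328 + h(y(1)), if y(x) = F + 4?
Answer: 38241/2624 ≈ 14.574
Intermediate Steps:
F = -1/8 (F = 1/(-5 + (-2 - 1)) = 1/(-5 - 3) = 1/(-8) = -1/8 ≈ -0.12500)
y(x) = 31/8 (y(x) = -1/8 + 4 = 31/8)
-145/328 + h(y(1)) = -145/328 + (31/8)**2 = -145*1/328 + 961/64 = -145/328 + 961/64 = 38241/2624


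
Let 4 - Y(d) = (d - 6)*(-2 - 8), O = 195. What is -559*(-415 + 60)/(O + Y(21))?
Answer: 198445/349 ≈ 568.61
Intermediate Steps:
Y(d) = -56 + 10*d (Y(d) = 4 - (d - 6)*(-2 - 8) = 4 - (-6 + d)*(-10) = 4 - (60 - 10*d) = 4 + (-60 + 10*d) = -56 + 10*d)
-559*(-415 + 60)/(O + Y(21)) = -559*(-415 + 60)/(195 + (-56 + 10*21)) = -559*(-355/(195 + (-56 + 210))) = -559*(-355/(195 + 154)) = -559/(349*(-1/355)) = -559/(-349/355) = -559*(-355/349) = 198445/349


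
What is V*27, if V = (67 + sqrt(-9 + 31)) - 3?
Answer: 1728 + 27*sqrt(22) ≈ 1854.6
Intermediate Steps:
V = 64 + sqrt(22) (V = (67 + sqrt(22)) - 3 = 64 + sqrt(22) ≈ 68.690)
V*27 = (64 + sqrt(22))*27 = 1728 + 27*sqrt(22)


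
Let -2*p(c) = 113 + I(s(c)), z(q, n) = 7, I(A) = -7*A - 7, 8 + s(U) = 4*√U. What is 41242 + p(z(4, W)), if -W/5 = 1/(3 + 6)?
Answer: 41161 + 14*√7 ≈ 41198.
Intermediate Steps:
s(U) = -8 + 4*√U
W = -5/9 (W = -5/(3 + 6) = -5/9 ≈ -0.55556)
I(A) = -7 - 7*A
p(c) = -81 + 14*√c (p(c) = -(113 + (-7 - 7*(-8 + 4*√c)))/2 = -(113 + (-7 + (56 - 28*√c)))/2 = -(113 + (49 - 28*√c))/2 = -(162 - 28*√c)/2 = -81 + 14*√c)
41242 + p(z(4, W)) = 41242 + (-81 + 14*√7) = 41161 + 14*√7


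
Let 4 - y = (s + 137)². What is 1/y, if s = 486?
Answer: -1/388125 ≈ -2.5765e-6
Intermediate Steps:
y = -388125 (y = 4 - (486 + 137)² = 4 - 1*623² = 4 - 1*388129 = 4 - 388129 = -388125)
1/y = 1/(-388125) = -1/388125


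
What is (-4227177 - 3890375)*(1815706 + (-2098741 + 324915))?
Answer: -339963077760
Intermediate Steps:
(-4227177 - 3890375)*(1815706 + (-2098741 + 324915)) = -8117552*(1815706 - 1773826) = -8117552*41880 = -339963077760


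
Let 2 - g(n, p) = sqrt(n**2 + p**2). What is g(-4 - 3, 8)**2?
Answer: (2 - sqrt(113))**2 ≈ 74.479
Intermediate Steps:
g(n, p) = 2 - sqrt(n**2 + p**2)
g(-4 - 3, 8)**2 = (2 - sqrt((-4 - 3)**2 + 8**2))**2 = (2 - sqrt((-7)**2 + 64))**2 = (2 - sqrt(49 + 64))**2 = (2 - sqrt(113))**2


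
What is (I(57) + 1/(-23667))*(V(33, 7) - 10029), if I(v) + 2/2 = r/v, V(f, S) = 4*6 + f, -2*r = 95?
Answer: 144230022/7889 ≈ 18282.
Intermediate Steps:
r = -95/2 (r = -½*95 = -95/2 ≈ -47.500)
V(f, S) = 24 + f
I(v) = -1 - 95/(2*v)
(I(57) + 1/(-23667))*(V(33, 7) - 10029) = ((-95/2 - 1*57)/57 + 1/(-23667))*((24 + 33) - 10029) = ((-95/2 - 57)/57 - 1/23667)*(57 - 10029) = ((1/57)*(-209/2) - 1/23667)*(-9972) = (-11/6 - 1/23667)*(-9972) = -28927/15778*(-9972) = 144230022/7889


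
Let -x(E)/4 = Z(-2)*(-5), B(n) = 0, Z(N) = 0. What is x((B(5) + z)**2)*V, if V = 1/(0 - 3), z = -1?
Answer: 0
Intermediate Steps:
x(E) = 0 (x(E) = -0*(-5) = -4*0 = 0)
V = -1/3 (V = 1/(-3) = -1/3 ≈ -0.33333)
x((B(5) + z)**2)*V = 0*(-1/3) = 0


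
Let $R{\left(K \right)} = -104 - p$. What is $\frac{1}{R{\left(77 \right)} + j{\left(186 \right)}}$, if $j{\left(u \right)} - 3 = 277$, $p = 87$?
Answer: $\frac{1}{89} \approx 0.011236$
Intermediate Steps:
$j{\left(u \right)} = 280$ ($j{\left(u \right)} = 3 + 277 = 280$)
$R{\left(K \right)} = -191$ ($R{\left(K \right)} = -104 - 87 = -191$)
$\frac{1}{R{\left(77 \right)} + j{\left(186 \right)}} = \frac{1}{-191 + 280} = \frac{1}{89}$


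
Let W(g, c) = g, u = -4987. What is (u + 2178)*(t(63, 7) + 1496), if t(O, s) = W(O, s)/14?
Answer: -8429809/2 ≈ -4.2149e+6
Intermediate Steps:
t(O, s) = O/14
(u + 2178)*(t(63, 7) + 1496) = (-4987 + 2178)*((1/14)*63 + 1496) = -2809*(9/2 + 1496) = -2809*3001/2 = -8429809/2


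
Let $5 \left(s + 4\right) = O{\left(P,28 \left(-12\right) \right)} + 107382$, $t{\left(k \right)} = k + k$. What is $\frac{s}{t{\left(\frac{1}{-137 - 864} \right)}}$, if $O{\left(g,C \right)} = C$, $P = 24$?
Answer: $- \frac{53566513}{5} \approx -1.0713 \cdot 10^{7}$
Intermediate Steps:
$t{\left(k \right)} = 2 k$
$s = \frac{107026}{5}$ ($s = -4 + \frac{28 \left(-12\right) + 107382}{5} = -4 + \frac{-336 + 107382}{5} = -4 + \frac{1}{5} \cdot 107046 = -4 + \frac{107046}{5} = \frac{107026}{5} \approx 21405.0$)
$\frac{s}{t{\left(\frac{1}{-137 - 864} \right)}} = \frac{107026}{5 \frac{2}{-137 - 864}} = \frac{107026}{5 \frac{2}{-1001}} = \frac{107026}{5 \cdot 2 \left(- \frac{1}{1001}\right)} = \frac{107026}{5 \left(- \frac{2}{1001}\right)} = \frac{107026}{5} \left(- \frac{1001}{2}\right) = - \frac{53566513}{5}$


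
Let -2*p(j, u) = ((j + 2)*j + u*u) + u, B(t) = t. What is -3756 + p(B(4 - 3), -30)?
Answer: -8385/2 ≈ -4192.5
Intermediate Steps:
p(j, u) = -u/2 - u**2/2 - j*(2 + j)/2 (p(j, u) = -(((j + 2)*j + u*u) + u)/2 = -(((2 + j)*j + u**2) + u)/2 = -((j*(2 + j) + u**2) + u)/2 = -((u**2 + j*(2 + j)) + u)/2 = -(u + u**2 + j*(2 + j))/2 = -u/2 - u**2/2 - j*(2 + j)/2)
-3756 + p(B(4 - 3), -30) = -3756 + (-(4 - 3) - 1/2*(-30) - (4 - 3)**2/2 - 1/2*(-30)**2) = -3756 + (-1*1 + 15 - 1/2*1**2 - 1/2*900) = -3756 + (-1 + 15 - 1/2*1 - 450) = -3756 + (-1 + 15 - 1/2 - 450) = -3756 - 873/2 = -8385/2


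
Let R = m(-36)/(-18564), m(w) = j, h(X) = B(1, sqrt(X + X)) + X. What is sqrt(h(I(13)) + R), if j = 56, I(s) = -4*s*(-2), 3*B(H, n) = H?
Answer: sqrt(5095597)/221 ≈ 10.214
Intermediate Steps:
B(H, n) = H/3
I(s) = 8*s
h(X) = 1/3 + X (h(X) = (1/3)*1 + X = 1/3 + X)
m(w) = 56
R = -2/663 (R = 56/(-18564) = 56*(-1/18564) = -2/663 ≈ -0.0030166)
sqrt(h(I(13)) + R) = sqrt((1/3 + 8*13) - 2/663) = sqrt((1/3 + 104) - 2/663) = sqrt(313/3 - 2/663) = sqrt(23057/221) = sqrt(5095597)/221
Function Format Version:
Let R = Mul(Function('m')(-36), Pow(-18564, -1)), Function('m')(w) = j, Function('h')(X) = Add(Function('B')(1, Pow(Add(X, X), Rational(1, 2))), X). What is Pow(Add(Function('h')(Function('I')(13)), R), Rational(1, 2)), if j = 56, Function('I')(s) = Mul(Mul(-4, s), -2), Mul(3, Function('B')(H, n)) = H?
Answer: Mul(Rational(1, 221), Pow(5095597, Rational(1, 2))) ≈ 10.214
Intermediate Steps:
Function('B')(H, n) = Mul(Rational(1, 3), H)
Function('I')(s) = Mul(8, s)
Function('h')(X) = Add(Rational(1, 3), X) (Function('h')(X) = Add(Mul(Rational(1, 3), 1), X) = Add(Rational(1, 3), X))
Function('m')(w) = 56
R = Rational(-2, 663) (R = Mul(56, Pow(-18564, -1)) = Mul(56, Rational(-1, 18564)) = Rational(-2, 663) ≈ -0.0030166)
Pow(Add(Function('h')(Function('I')(13)), R), Rational(1, 2)) = Pow(Add(Add(Rational(1, 3), Mul(8, 13)), Rational(-2, 663)), Rational(1, 2)) = Pow(Add(Add(Rational(1, 3), 104), Rational(-2, 663)), Rational(1, 2)) = Pow(Add(Rational(313, 3), Rational(-2, 663)), Rational(1, 2)) = Pow(Rational(23057, 221), Rational(1, 2)) = Mul(Rational(1, 221), Pow(5095597, Rational(1, 2)))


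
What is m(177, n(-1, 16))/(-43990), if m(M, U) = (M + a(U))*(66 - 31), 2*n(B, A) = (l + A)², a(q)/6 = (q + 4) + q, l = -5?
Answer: -6489/8798 ≈ -0.73755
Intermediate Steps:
a(q) = 24 + 12*q (a(q) = 6*((q + 4) + q) = 6*((4 + q) + q) = 6*(4 + 2*q) = 24 + 12*q)
n(B, A) = (-5 + A)²/2
m(M, U) = 840 + 35*M + 420*U (m(M, U) = (M + (24 + 12*U))*(66 - 31) = (24 + M + 12*U)*35 = 840 + 35*M + 420*U)
m(177, n(-1, 16))/(-43990) = (840 + 35*177 + 420*((-5 + 16)²/2))/(-43990) = (840 + 6195 + 420*((½)*11²))*(-1/43990) = (840 + 6195 + 420*((½)*121))*(-1/43990) = (840 + 6195 + 420*(121/2))*(-1/43990) = (840 + 6195 + 25410)*(-1/43990) = 32445*(-1/43990) = -6489/8798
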